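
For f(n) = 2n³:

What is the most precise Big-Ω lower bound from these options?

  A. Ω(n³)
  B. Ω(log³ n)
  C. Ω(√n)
A

f(n) = 2n³ is Ω(n³).
All listed options are valid Big-Ω bounds (lower bounds),
but Ω(n³) is the tightest (largest valid bound).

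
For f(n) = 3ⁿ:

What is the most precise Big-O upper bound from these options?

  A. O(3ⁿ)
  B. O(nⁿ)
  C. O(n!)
A

f(n) = 3ⁿ is O(3ⁿ).
All listed options are valid Big-O bounds (upper bounds),
but O(3ⁿ) is the tightest (smallest valid bound).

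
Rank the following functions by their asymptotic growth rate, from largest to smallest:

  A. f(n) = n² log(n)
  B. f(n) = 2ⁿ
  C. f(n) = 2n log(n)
B > A > C

Comparing growth rates:
B = 2ⁿ is O(2ⁿ)
A = n² log(n) is O(n² log n)
C = 2n log(n) is O(n log n)

Therefore, the order from fastest to slowest is: B > A > C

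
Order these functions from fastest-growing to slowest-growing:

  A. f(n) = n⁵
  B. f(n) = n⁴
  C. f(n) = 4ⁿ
C > A > B

Comparing growth rates:
C = 4ⁿ is O(4ⁿ)
A = n⁵ is O(n⁵)
B = n⁴ is O(n⁴)

Therefore, the order from fastest to slowest is: C > A > B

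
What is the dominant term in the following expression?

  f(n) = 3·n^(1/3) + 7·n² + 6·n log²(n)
7·n²

Looking at each term:
  - 3·n^(1/3) is O(n^(1/3))
  - 7·n² is O(n²)
  - 6·n log²(n) is O(n log² n)

The term 7·n² (O(n²)) grows fastest and dominates all others.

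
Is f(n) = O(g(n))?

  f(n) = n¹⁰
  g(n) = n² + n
False

f(n) = n¹⁰ is O(n¹⁰), and g(n) = n² + n is O(n²).
Since O(n¹⁰) grows faster than O(n²), f(n) = O(g(n)) is false.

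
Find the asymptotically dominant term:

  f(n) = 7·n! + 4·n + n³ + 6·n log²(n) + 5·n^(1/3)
7·n!

Looking at each term:
  - 7·n! is O(n!)
  - 4·n is O(n)
  - n³ is O(n³)
  - 6·n log²(n) is O(n log² n)
  - 5·n^(1/3) is O(n^(1/3))

The term 7·n! (O(n!)) grows fastest and dominates all others.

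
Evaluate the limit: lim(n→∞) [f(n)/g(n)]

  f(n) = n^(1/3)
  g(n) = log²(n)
∞

Since n^(1/3) (O(n^(1/3))) grows faster than log²(n) (O(log² n)),
the ratio f(n)/g(n) → ∞ as n → ∞.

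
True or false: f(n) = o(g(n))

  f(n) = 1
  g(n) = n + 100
True

f(n) = 1 is O(1), and g(n) = n + 100 is O(n).
Since O(1) grows strictly slower than O(n), f(n) = o(g(n)) is true.
This means lim(n→∞) f(n)/g(n) = 0.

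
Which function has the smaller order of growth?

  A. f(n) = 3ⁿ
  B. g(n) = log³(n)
B

f(n) = 3ⁿ is O(3ⁿ), while g(n) = log³(n) is O(log³ n).
Since O(log³ n) grows slower than O(3ⁿ), g(n) is dominated.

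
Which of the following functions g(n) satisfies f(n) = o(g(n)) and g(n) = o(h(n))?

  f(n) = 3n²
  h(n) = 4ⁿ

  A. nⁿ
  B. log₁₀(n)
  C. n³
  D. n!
C

We need g(n) with 3n² = o(g(n)) and g(n) = o(4ⁿ), i.e. O(n²) ≺ g ≺ O(4ⁿ).
Check each option:
  A. nⁿ — O(nⁿ) does not grow strictly slower than h(n)
  B. log₁₀(n) — O(log n) does not grow strictly faster than f(n)
  C. n³ — O(n³) is strictly between O(n²) and O(4ⁿ) ✓
  D. n! — O(n!) does not grow strictly slower than h(n)

Only option C (n³) lies strictly between.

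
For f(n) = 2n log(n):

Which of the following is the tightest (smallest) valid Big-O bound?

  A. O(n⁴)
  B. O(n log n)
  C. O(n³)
B

f(n) = 2n log(n) is O(n log n).
All listed options are valid Big-O bounds (upper bounds),
but O(n log n) is the tightest (smallest valid bound).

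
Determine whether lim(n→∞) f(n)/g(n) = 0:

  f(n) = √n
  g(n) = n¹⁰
True

f(n) = √n is O(√n), and g(n) = n¹⁰ is O(n¹⁰).
Since O(√n) grows strictly slower than O(n¹⁰), f(n) = o(g(n)) is true.
This means lim(n→∞) f(n)/g(n) = 0.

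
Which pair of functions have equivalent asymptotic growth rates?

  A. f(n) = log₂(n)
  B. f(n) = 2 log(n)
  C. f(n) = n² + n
A and B

Examining each function:
  A. log₂(n) is O(log n)
  B. 2 log(n) is O(log n)
  C. n² + n is O(n²)

Functions A and B both have the same complexity class.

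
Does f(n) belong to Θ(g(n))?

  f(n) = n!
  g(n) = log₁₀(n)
False

f(n) = n! is O(n!), and g(n) = log₁₀(n) is O(log n).
Since they have different growth rates, f(n) = Θ(g(n)) is false.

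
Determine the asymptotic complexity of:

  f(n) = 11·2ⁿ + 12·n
O(2ⁿ)

The dominant term in 11·2ⁿ + 12·n is 11·2ⁿ, which is Θ(2ⁿ).
Lower-order terms (12·n) are asymptotically negligible.
Constants are absorbed, so the tightest bound is O(2ⁿ).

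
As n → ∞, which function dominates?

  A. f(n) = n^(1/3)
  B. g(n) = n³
B

f(n) = n^(1/3) is O(n^(1/3)), while g(n) = n³ is O(n³).
Since O(n³) grows faster than O(n^(1/3)), g(n) dominates.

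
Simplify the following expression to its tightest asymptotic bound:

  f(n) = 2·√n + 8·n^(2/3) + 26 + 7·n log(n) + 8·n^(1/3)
Θ(n log n)

Order the terms by growth rate: 26 ≺ 8·n^(1/3) ≺ 2·√n ≺ 8·n^(2/3) ≺ 7·n log(n).
The fastest-growing term 7·n log(n) dominates as n → ∞; dropping its constant factor gives Θ(n log n).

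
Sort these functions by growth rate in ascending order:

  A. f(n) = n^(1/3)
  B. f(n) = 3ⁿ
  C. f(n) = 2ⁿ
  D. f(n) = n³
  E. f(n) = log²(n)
E < A < D < C < B

Comparing growth rates:
E = log²(n) is O(log² n)
A = n^(1/3) is O(n^(1/3))
D = n³ is O(n³)
C = 2ⁿ is O(2ⁿ)
B = 3ⁿ is O(3ⁿ)

Therefore, the order from slowest to fastest is: E < A < D < C < B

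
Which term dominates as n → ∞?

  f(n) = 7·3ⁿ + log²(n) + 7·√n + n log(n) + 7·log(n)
7·3ⁿ

Looking at each term:
  - 7·3ⁿ is O(3ⁿ)
  - log²(n) is O(log² n)
  - 7·√n is O(√n)
  - n log(n) is O(n log n)
  - 7·log(n) is O(log n)

The term 7·3ⁿ (O(3ⁿ)) grows fastest and dominates all others.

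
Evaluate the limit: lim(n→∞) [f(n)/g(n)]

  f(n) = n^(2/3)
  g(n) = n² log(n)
0

Since n^(2/3) (O(n^(2/3))) grows slower than n² log(n) (O(n² log n)),
the ratio f(n)/g(n) → 0 as n → ∞.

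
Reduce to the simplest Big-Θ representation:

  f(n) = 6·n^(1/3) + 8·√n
Θ(√n)

Order the terms by growth rate: 6·n^(1/3) ≺ 8·√n.
The fastest-growing term 8·√n dominates as n → ∞; dropping its constant factor gives Θ(√n).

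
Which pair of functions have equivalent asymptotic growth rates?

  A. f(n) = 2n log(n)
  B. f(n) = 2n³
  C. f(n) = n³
B and C

Examining each function:
  A. 2n log(n) is O(n log n)
  B. 2n³ is O(n³)
  C. n³ is O(n³)

Functions B and C both have the same complexity class.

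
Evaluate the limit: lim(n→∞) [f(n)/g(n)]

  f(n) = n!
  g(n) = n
∞

Since n! (O(n!)) grows faster than n (O(n)),
the ratio f(n)/g(n) → ∞ as n → ∞.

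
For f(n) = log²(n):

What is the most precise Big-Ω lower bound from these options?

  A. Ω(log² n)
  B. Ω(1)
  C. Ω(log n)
A

f(n) = log²(n) is Ω(log² n).
All listed options are valid Big-Ω bounds (lower bounds),
but Ω(log² n) is the tightest (largest valid bound).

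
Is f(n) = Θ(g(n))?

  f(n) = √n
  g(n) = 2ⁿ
False

f(n) = √n is O(√n), and g(n) = 2ⁿ is O(2ⁿ).
Since they have different growth rates, f(n) = Θ(g(n)) is false.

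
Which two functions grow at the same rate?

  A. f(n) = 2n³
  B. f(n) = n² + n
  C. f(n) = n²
B and C

Examining each function:
  A. 2n³ is O(n³)
  B. n² + n is O(n²)
  C. n² is O(n²)

Functions B and C both have the same complexity class.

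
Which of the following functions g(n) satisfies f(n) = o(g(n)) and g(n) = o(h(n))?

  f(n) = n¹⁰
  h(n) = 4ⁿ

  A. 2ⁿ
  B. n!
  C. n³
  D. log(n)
A

We need g(n) with n¹⁰ = o(g(n)) and g(n) = o(4ⁿ), i.e. O(n¹⁰) ≺ g ≺ O(4ⁿ).
Check each option:
  A. 2ⁿ — O(2ⁿ) is strictly between O(n¹⁰) and O(4ⁿ) ✓
  B. n! — O(n!) does not grow strictly slower than h(n)
  C. n³ — O(n³) does not grow strictly faster than f(n)
  D. log(n) — O(log n) does not grow strictly faster than f(n)

Only option A (2ⁿ) lies strictly between.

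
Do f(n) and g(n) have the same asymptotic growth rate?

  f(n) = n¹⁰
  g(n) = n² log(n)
False

f(n) = n¹⁰ is O(n¹⁰), and g(n) = n² log(n) is O(n² log n).
Since they have different growth rates, f(n) = Θ(g(n)) is false.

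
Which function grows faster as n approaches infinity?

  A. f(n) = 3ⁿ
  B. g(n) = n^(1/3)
A

f(n) = 3ⁿ is O(3ⁿ), while g(n) = n^(1/3) is O(n^(1/3)).
Since O(3ⁿ) grows faster than O(n^(1/3)), f(n) dominates.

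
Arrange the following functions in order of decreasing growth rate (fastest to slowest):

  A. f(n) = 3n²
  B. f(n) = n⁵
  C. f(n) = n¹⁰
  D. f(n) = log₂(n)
C > B > A > D

Comparing growth rates:
C = n¹⁰ is O(n¹⁰)
B = n⁵ is O(n⁵)
A = 3n² is O(n²)
D = log₂(n) is O(log n)

Therefore, the order from fastest to slowest is: C > B > A > D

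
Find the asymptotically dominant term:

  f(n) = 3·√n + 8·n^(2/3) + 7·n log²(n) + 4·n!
4·n!

Looking at each term:
  - 3·√n is O(√n)
  - 8·n^(2/3) is O(n^(2/3))
  - 7·n log²(n) is O(n log² n)
  - 4·n! is O(n!)

The term 4·n! (O(n!)) grows fastest and dominates all others.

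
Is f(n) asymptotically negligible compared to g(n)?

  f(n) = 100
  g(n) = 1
False

f(n) = 100 is O(1), and g(n) = 1 is O(1).
Since they have the same growth rate, f(n) = o(g(n)) is false.
(f = o(g) requires f to grow strictly slower, not equal.)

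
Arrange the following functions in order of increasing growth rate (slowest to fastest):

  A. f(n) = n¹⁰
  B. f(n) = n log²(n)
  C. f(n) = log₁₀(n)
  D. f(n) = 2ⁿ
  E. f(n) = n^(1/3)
C < E < B < A < D

Comparing growth rates:
C = log₁₀(n) is O(log n)
E = n^(1/3) is O(n^(1/3))
B = n log²(n) is O(n log² n)
A = n¹⁰ is O(n¹⁰)
D = 2ⁿ is O(2ⁿ)

Therefore, the order from slowest to fastest is: C < E < B < A < D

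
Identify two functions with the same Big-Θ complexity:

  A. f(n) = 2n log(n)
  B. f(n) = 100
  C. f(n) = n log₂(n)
A and C

Examining each function:
  A. 2n log(n) is O(n log n)
  B. 100 is O(1)
  C. n log₂(n) is O(n log n)

Functions A and C both have the same complexity class.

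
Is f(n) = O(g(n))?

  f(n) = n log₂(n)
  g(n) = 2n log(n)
True

f(n) = n log₂(n) and g(n) = 2n log(n) are both O(n log n).
Big-O permits equal growth rates (f ≤ c·g for some c), so f(n) = O(g(n)) is true.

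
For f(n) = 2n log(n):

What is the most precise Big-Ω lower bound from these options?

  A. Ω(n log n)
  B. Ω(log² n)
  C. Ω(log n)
A

f(n) = 2n log(n) is Ω(n log n).
All listed options are valid Big-Ω bounds (lower bounds),
but Ω(n log n) is the tightest (largest valid bound).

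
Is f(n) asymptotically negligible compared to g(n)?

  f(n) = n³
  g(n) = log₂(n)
False

f(n) = n³ is O(n³), and g(n) = log₂(n) is O(log n).
Since O(n³) grows faster than or equal to O(log n), f(n) = o(g(n)) is false.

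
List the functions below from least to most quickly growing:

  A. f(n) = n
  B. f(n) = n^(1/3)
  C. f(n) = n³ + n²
B < A < C

Comparing growth rates:
B = n^(1/3) is O(n^(1/3))
A = n is O(n)
C = n³ + n² is O(n³)

Therefore, the order from slowest to fastest is: B < A < C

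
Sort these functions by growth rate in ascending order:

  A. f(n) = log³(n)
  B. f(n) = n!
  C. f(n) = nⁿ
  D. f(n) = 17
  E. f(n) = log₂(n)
D < E < A < B < C

Comparing growth rates:
D = 17 is O(1)
E = log₂(n) is O(log n)
A = log³(n) is O(log³ n)
B = n! is O(n!)
C = nⁿ is O(nⁿ)

Therefore, the order from slowest to fastest is: D < E < A < B < C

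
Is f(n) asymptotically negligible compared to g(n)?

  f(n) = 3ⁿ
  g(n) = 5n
False

f(n) = 3ⁿ is O(3ⁿ), and g(n) = 5n is O(n).
Since O(3ⁿ) grows faster than or equal to O(n), f(n) = o(g(n)) is false.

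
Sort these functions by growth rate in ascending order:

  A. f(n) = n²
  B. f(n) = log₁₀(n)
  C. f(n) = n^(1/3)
B < C < A

Comparing growth rates:
B = log₁₀(n) is O(log n)
C = n^(1/3) is O(n^(1/3))
A = n² is O(n²)

Therefore, the order from slowest to fastest is: B < C < A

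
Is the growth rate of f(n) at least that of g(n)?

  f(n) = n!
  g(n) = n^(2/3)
True

f(n) = n! is O(n!), and g(n) = n^(2/3) is O(n^(2/3)).
Since O(n!) grows at least as fast as O(n^(2/3)), f(n) = Ω(g(n)) is true.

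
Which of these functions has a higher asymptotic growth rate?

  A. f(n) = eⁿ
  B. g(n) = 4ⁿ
B

f(n) = eⁿ is O(eⁿ), while g(n) = 4ⁿ is O(4ⁿ).
Since O(4ⁿ) grows faster than O(eⁿ), g(n) dominates.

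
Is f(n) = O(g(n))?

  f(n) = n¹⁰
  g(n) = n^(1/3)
False

f(n) = n¹⁰ is O(n¹⁰), and g(n) = n^(1/3) is O(n^(1/3)).
Since O(n¹⁰) grows faster than O(n^(1/3)), f(n) = O(g(n)) is false.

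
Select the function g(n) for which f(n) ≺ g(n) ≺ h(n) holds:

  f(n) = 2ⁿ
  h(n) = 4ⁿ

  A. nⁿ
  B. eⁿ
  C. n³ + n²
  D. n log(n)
B

We need g(n) with 2ⁿ = o(g(n)) and g(n) = o(4ⁿ), i.e. O(2ⁿ) ≺ g ≺ O(4ⁿ).
Check each option:
  A. nⁿ — O(nⁿ) does not grow strictly slower than h(n)
  B. eⁿ — O(eⁿ) is strictly between O(2ⁿ) and O(4ⁿ) ✓
  C. n³ + n² — O(n³) does not grow strictly faster than f(n)
  D. n log(n) — O(n log n) does not grow strictly faster than f(n)

Only option B (eⁿ) lies strictly between.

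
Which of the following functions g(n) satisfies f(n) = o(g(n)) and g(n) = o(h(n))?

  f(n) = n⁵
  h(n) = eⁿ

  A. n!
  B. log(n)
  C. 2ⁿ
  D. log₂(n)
C

We need g(n) with n⁵ = o(g(n)) and g(n) = o(eⁿ), i.e. O(n⁵) ≺ g ≺ O(eⁿ).
Check each option:
  A. n! — O(n!) does not grow strictly slower than h(n)
  B. log(n) — O(log n) does not grow strictly faster than f(n)
  C. 2ⁿ — O(2ⁿ) is strictly between O(n⁵) and O(eⁿ) ✓
  D. log₂(n) — O(log n) does not grow strictly faster than f(n)

Only option C (2ⁿ) lies strictly between.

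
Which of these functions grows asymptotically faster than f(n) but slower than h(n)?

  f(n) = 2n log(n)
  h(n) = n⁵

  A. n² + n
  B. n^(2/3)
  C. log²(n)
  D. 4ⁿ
A

We need g(n) with 2n log(n) = o(g(n)) and g(n) = o(n⁵), i.e. O(n log n) ≺ g ≺ O(n⁵).
Check each option:
  A. n² + n — O(n²) is strictly between O(n log n) and O(n⁵) ✓
  B. n^(2/3) — O(n^(2/3)) does not grow strictly faster than f(n)
  C. log²(n) — O(log² n) does not grow strictly faster than f(n)
  D. 4ⁿ — O(4ⁿ) does not grow strictly slower than h(n)

Only option A (n² + n) lies strictly between.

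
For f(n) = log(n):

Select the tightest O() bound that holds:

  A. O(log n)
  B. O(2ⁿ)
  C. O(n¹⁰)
A

f(n) = log(n) is O(log n).
All listed options are valid Big-O bounds (upper bounds),
but O(log n) is the tightest (smallest valid bound).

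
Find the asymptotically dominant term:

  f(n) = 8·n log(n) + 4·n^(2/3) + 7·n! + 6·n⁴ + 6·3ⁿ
7·n!

Looking at each term:
  - 8·n log(n) is O(n log n)
  - 4·n^(2/3) is O(n^(2/3))
  - 7·n! is O(n!)
  - 6·n⁴ is O(n⁴)
  - 6·3ⁿ is O(3ⁿ)

The term 7·n! (O(n!)) grows fastest and dominates all others.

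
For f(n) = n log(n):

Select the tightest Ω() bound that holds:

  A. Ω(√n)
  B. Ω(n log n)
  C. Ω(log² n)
B

f(n) = n log(n) is Ω(n log n).
All listed options are valid Big-Ω bounds (lower bounds),
but Ω(n log n) is the tightest (largest valid bound).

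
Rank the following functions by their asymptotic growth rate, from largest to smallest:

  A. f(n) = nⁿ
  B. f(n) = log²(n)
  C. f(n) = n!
A > C > B

Comparing growth rates:
A = nⁿ is O(nⁿ)
C = n! is O(n!)
B = log²(n) is O(log² n)

Therefore, the order from fastest to slowest is: A > C > B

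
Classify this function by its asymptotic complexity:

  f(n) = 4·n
O(n)

The dominant term in 4·n is 4·n, which is Θ(n).
Constants are absorbed, so the tightest bound is O(n).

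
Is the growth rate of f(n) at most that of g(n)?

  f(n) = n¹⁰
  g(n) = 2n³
False

f(n) = n¹⁰ is O(n¹⁰), and g(n) = 2n³ is O(n³).
Since O(n¹⁰) grows faster than O(n³), f(n) = O(g(n)) is false.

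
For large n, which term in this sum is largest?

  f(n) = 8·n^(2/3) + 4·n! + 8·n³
4·n!

Looking at each term:
  - 8·n^(2/3) is O(n^(2/3))
  - 4·n! is O(n!)
  - 8·n³ is O(n³)

The term 4·n! (O(n!)) grows fastest and dominates all others.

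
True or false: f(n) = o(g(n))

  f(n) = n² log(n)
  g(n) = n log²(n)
False

f(n) = n² log(n) is O(n² log n), and g(n) = n log²(n) is O(n log² n).
Since O(n² log n) grows faster than or equal to O(n log² n), f(n) = o(g(n)) is false.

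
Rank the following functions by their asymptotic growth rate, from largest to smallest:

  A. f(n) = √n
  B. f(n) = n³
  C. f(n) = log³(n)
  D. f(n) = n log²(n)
B > D > A > C

Comparing growth rates:
B = n³ is O(n³)
D = n log²(n) is O(n log² n)
A = √n is O(√n)
C = log³(n) is O(log³ n)

Therefore, the order from fastest to slowest is: B > D > A > C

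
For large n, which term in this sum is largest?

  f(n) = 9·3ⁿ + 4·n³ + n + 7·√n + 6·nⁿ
6·nⁿ

Looking at each term:
  - 9·3ⁿ is O(3ⁿ)
  - 4·n³ is O(n³)
  - n is O(n)
  - 7·√n is O(√n)
  - 6·nⁿ is O(nⁿ)

The term 6·nⁿ (O(nⁿ)) grows fastest and dominates all others.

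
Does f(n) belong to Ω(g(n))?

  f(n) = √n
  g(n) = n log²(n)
False

f(n) = √n is O(√n), and g(n) = n log²(n) is O(n log² n).
Since O(√n) grows slower than O(n log² n), f(n) = Ω(g(n)) is false.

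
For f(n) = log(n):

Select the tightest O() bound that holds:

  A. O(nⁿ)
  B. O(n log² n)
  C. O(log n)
C

f(n) = log(n) is O(log n).
All listed options are valid Big-O bounds (upper bounds),
but O(log n) is the tightest (smallest valid bound).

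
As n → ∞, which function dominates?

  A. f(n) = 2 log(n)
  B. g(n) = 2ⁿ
B

f(n) = 2 log(n) is O(log n), while g(n) = 2ⁿ is O(2ⁿ).
Since O(2ⁿ) grows faster than O(log n), g(n) dominates.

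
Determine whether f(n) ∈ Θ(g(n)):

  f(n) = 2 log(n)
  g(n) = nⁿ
False

f(n) = 2 log(n) is O(log n), and g(n) = nⁿ is O(nⁿ).
Since they have different growth rates, f(n) = Θ(g(n)) is false.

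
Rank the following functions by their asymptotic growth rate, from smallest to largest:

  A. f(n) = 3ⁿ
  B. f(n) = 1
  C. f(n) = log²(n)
B < C < A

Comparing growth rates:
B = 1 is O(1)
C = log²(n) is O(log² n)
A = 3ⁿ is O(3ⁿ)

Therefore, the order from slowest to fastest is: B < C < A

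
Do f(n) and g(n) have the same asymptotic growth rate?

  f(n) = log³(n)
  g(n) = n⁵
False

f(n) = log³(n) is O(log³ n), and g(n) = n⁵ is O(n⁵).
Since they have different growth rates, f(n) = Θ(g(n)) is false.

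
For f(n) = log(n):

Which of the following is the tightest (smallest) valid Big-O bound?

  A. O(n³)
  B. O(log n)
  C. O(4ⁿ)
B

f(n) = log(n) is O(log n).
All listed options are valid Big-O bounds (upper bounds),
but O(log n) is the tightest (smallest valid bound).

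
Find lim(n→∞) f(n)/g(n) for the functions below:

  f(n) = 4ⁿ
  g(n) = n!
0

Since 4ⁿ (O(4ⁿ)) grows slower than n! (O(n!)),
the ratio f(n)/g(n) → 0 as n → ∞.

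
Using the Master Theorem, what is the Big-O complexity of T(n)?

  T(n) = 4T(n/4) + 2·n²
Θ(n²)

Master Theorem: a = 4, b = 4, f(n) = 2·n².
Compute the critical exponent d = log₄(4) = 1.
Compare f(n) = Θ(n²) against n^d:
  k = 2 > d = 1, so f(n) = Ω(n^(d+ε)) — Case 3.
  Regularity: a·(n/b)^2/n^2 = a/b^2 = 4/16 < 1 ✓.
  The top-level work dominates: T(n) = Θ(f(n)) = Θ(n²).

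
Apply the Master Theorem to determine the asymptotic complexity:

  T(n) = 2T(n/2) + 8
Θ(n)

Master Theorem: a = 2, b = 2, f(n) = 8.
Compute the critical exponent d = log₂(2) = 1.
Compare f(n) = Θ(1) against n^d:
  k = 0 < d = 1, so f(n) = O(n^(d-ε)) — Case 1.
  The recursion cost dominates: T(n) = Θ(n^d) = Θ(n).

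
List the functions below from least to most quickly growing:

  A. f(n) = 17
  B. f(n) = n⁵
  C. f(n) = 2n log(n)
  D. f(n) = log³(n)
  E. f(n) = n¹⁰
A < D < C < B < E

Comparing growth rates:
A = 17 is O(1)
D = log³(n) is O(log³ n)
C = 2n log(n) is O(n log n)
B = n⁵ is O(n⁵)
E = n¹⁰ is O(n¹⁰)

Therefore, the order from slowest to fastest is: A < D < C < B < E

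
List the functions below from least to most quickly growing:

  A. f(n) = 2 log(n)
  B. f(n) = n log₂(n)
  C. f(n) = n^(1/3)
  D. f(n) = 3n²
A < C < B < D

Comparing growth rates:
A = 2 log(n) is O(log n)
C = n^(1/3) is O(n^(1/3))
B = n log₂(n) is O(n log n)
D = 3n² is O(n²)

Therefore, the order from slowest to fastest is: A < C < B < D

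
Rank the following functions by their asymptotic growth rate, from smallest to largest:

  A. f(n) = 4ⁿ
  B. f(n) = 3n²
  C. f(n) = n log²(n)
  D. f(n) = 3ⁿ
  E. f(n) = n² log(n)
C < B < E < D < A

Comparing growth rates:
C = n log²(n) is O(n log² n)
B = 3n² is O(n²)
E = n² log(n) is O(n² log n)
D = 3ⁿ is O(3ⁿ)
A = 4ⁿ is O(4ⁿ)

Therefore, the order from slowest to fastest is: C < B < E < D < A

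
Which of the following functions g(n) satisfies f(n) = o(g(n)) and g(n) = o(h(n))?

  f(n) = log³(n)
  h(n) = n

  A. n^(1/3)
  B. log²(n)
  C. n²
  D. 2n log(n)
A

We need g(n) with log³(n) = o(g(n)) and g(n) = o(n), i.e. O(log³ n) ≺ g ≺ O(n).
Check each option:
  A. n^(1/3) — O(n^(1/3)) is strictly between O(log³ n) and O(n) ✓
  B. log²(n) — O(log² n) does not grow strictly faster than f(n)
  C. n² — O(n²) does not grow strictly slower than h(n)
  D. 2n log(n) — O(n log n) does not grow strictly slower than h(n)

Only option A (n^(1/3)) lies strictly between.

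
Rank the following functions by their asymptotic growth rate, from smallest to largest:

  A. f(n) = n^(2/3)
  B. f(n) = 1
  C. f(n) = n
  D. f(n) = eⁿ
B < A < C < D

Comparing growth rates:
B = 1 is O(1)
A = n^(2/3) is O(n^(2/3))
C = n is O(n)
D = eⁿ is O(eⁿ)

Therefore, the order from slowest to fastest is: B < A < C < D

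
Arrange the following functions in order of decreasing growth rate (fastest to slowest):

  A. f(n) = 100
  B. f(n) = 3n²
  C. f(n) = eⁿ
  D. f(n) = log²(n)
C > B > D > A

Comparing growth rates:
C = eⁿ is O(eⁿ)
B = 3n² is O(n²)
D = log²(n) is O(log² n)
A = 100 is O(1)

Therefore, the order from fastest to slowest is: C > B > D > A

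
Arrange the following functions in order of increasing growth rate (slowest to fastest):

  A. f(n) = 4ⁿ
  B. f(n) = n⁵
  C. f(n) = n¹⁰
B < C < A

Comparing growth rates:
B = n⁵ is O(n⁵)
C = n¹⁰ is O(n¹⁰)
A = 4ⁿ is O(4ⁿ)

Therefore, the order from slowest to fastest is: B < C < A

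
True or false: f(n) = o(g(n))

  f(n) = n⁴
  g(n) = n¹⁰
True

f(n) = n⁴ is O(n⁴), and g(n) = n¹⁰ is O(n¹⁰).
Since O(n⁴) grows strictly slower than O(n¹⁰), f(n) = o(g(n)) is true.
This means lim(n→∞) f(n)/g(n) = 0.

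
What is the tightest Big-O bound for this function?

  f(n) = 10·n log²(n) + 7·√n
O(n log² n)

The dominant term in 10·n log²(n) + 7·√n is 10·n log²(n), which is Θ(n log² n).
Lower-order terms (7·√n) are asymptotically negligible.
Constants are absorbed, so the tightest bound is O(n log² n).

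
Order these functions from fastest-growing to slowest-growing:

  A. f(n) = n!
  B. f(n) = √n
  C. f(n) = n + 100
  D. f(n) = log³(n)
A > C > B > D

Comparing growth rates:
A = n! is O(n!)
C = n + 100 is O(n)
B = √n is O(√n)
D = log³(n) is O(log³ n)

Therefore, the order from fastest to slowest is: A > C > B > D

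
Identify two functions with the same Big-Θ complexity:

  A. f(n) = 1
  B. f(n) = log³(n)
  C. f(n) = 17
A and C

Examining each function:
  A. 1 is O(1)
  B. log³(n) is O(log³ n)
  C. 17 is O(1)

Functions A and C both have the same complexity class.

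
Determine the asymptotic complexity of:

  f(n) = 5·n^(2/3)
O(n^(2/3))

The dominant term in 5·n^(2/3) is 5·n^(2/3), which is Θ(n^(2/3)).
Constants are absorbed, so the tightest bound is O(n^(2/3)).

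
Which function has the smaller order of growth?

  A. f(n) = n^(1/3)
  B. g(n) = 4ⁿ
A

f(n) = n^(1/3) is O(n^(1/3)), while g(n) = 4ⁿ is O(4ⁿ).
Since O(n^(1/3)) grows slower than O(4ⁿ), f(n) is dominated.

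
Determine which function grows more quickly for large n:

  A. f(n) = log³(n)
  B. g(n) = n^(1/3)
B

f(n) = log³(n) is O(log³ n), while g(n) = n^(1/3) is O(n^(1/3)).
Since O(n^(1/3)) grows faster than O(log³ n), g(n) dominates.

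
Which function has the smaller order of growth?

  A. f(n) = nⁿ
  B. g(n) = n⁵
B

f(n) = nⁿ is O(nⁿ), while g(n) = n⁵ is O(n⁵).
Since O(n⁵) grows slower than O(nⁿ), g(n) is dominated.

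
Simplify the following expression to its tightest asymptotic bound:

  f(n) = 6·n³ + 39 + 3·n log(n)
Θ(n³)

Order the terms by growth rate: 39 ≺ 3·n log(n) ≺ 6·n³.
The fastest-growing term 6·n³ dominates as n → ∞; dropping its constant factor gives Θ(n³).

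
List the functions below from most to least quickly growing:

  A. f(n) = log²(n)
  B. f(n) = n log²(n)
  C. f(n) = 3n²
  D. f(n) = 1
C > B > A > D

Comparing growth rates:
C = 3n² is O(n²)
B = n log²(n) is O(n log² n)
A = log²(n) is O(log² n)
D = 1 is O(1)

Therefore, the order from fastest to slowest is: C > B > A > D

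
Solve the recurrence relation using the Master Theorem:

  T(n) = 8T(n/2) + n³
Θ(n³ log n)

Master Theorem: a = 8, b = 2, f(n) = n³.
Compute the critical exponent d = log₂(8) = 3.
Compare f(n) = Θ(n³) against n^d:
  k = 3 = d, so f(n) = Θ(n^d) — Case 2.
  Work is balanced across levels: T(n) = Θ(n^d log n) = Θ(n³ log n).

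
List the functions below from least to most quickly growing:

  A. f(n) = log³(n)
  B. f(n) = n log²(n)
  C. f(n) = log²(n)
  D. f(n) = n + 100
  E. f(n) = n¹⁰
C < A < D < B < E

Comparing growth rates:
C = log²(n) is O(log² n)
A = log³(n) is O(log³ n)
D = n + 100 is O(n)
B = n log²(n) is O(n log² n)
E = n¹⁰ is O(n¹⁰)

Therefore, the order from slowest to fastest is: C < A < D < B < E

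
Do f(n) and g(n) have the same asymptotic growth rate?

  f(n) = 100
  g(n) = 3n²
False

f(n) = 100 is O(1), and g(n) = 3n² is O(n²).
Since they have different growth rates, f(n) = Θ(g(n)) is false.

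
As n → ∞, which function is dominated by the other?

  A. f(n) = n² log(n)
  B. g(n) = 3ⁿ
A

f(n) = n² log(n) is O(n² log n), while g(n) = 3ⁿ is O(3ⁿ).
Since O(n² log n) grows slower than O(3ⁿ), f(n) is dominated.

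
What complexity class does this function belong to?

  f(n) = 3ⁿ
O(3ⁿ)

The dominant term in 3ⁿ is 3ⁿ, which is Θ(3ⁿ).
Constants are absorbed, so the tightest bound is O(3ⁿ).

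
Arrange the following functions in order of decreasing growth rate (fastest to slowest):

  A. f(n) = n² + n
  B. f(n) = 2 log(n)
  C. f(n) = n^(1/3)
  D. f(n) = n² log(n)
D > A > C > B

Comparing growth rates:
D = n² log(n) is O(n² log n)
A = n² + n is O(n²)
C = n^(1/3) is O(n^(1/3))
B = 2 log(n) is O(log n)

Therefore, the order from fastest to slowest is: D > A > C > B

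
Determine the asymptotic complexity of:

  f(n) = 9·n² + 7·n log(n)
O(n²)

The dominant term in 9·n² + 7·n log(n) is 9·n², which is Θ(n²).
Lower-order terms (7·n log(n)) are asymptotically negligible.
Constants are absorbed, so the tightest bound is O(n²).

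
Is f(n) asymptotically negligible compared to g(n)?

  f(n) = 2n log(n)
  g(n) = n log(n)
False

f(n) = 2n log(n) is O(n log n), and g(n) = n log(n) is O(n log n).
Since they have the same growth rate, f(n) = o(g(n)) is false.
(f = o(g) requires f to grow strictly slower, not equal.)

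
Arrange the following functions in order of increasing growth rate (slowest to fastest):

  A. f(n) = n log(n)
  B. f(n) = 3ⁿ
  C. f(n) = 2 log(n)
C < A < B

Comparing growth rates:
C = 2 log(n) is O(log n)
A = n log(n) is O(n log n)
B = 3ⁿ is O(3ⁿ)

Therefore, the order from slowest to fastest is: C < A < B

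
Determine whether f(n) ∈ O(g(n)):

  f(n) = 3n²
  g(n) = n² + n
True

f(n) = 3n² and g(n) = n² + n are both O(n²).
Big-O permits equal growth rates (f ≤ c·g for some c), so f(n) = O(g(n)) is true.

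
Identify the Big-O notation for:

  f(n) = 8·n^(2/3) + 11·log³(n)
O(n^(2/3))

The dominant term in 8·n^(2/3) + 11·log³(n) is 8·n^(2/3), which is Θ(n^(2/3)).
Lower-order terms (11·log³(n)) are asymptotically negligible.
Constants are absorbed, so the tightest bound is O(n^(2/3)).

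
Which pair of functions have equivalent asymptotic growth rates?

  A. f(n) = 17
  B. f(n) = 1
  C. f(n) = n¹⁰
A and B

Examining each function:
  A. 17 is O(1)
  B. 1 is O(1)
  C. n¹⁰ is O(n¹⁰)

Functions A and B both have the same complexity class.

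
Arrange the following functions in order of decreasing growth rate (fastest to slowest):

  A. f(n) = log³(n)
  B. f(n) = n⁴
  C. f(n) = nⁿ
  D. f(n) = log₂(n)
C > B > A > D

Comparing growth rates:
C = nⁿ is O(nⁿ)
B = n⁴ is O(n⁴)
A = log³(n) is O(log³ n)
D = log₂(n) is O(log n)

Therefore, the order from fastest to slowest is: C > B > A > D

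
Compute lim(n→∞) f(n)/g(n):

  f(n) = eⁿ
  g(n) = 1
∞

Since eⁿ (O(eⁿ)) grows faster than 1 (O(1)),
the ratio f(n)/g(n) → ∞ as n → ∞.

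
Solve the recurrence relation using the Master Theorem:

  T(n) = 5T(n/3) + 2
Θ(n^log₃(5))

Master Theorem: a = 5, b = 3, f(n) = 2.
Compute the critical exponent d = log₃(5) = 1.465.
Compare f(n) = Θ(1) against n^d:
  k = 0 < d = 1.465, so f(n) = O(n^(d-ε)) — Case 1.
  The recursion cost dominates: T(n) = Θ(n^d) = Θ(n^log₃(5)).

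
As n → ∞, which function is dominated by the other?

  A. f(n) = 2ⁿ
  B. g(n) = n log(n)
B

f(n) = 2ⁿ is O(2ⁿ), while g(n) = n log(n) is O(n log n).
Since O(n log n) grows slower than O(2ⁿ), g(n) is dominated.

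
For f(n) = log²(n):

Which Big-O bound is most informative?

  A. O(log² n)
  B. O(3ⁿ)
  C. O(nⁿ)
A

f(n) = log²(n) is O(log² n).
All listed options are valid Big-O bounds (upper bounds),
but O(log² n) is the tightest (smallest valid bound).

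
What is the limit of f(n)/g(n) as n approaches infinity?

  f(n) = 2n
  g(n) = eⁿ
0

Since 2n (O(n)) grows slower than eⁿ (O(eⁿ)),
the ratio f(n)/g(n) → 0 as n → ∞.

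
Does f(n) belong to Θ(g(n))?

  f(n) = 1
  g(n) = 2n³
False

f(n) = 1 is O(1), and g(n) = 2n³ is O(n³).
Since they have different growth rates, f(n) = Θ(g(n)) is false.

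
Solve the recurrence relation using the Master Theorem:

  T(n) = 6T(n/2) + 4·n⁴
Θ(n⁴)

Master Theorem: a = 6, b = 2, f(n) = 4·n⁴.
Compute the critical exponent d = log₂(6) = 2.585.
Compare f(n) = Θ(n⁴) against n^d:
  k = 4 > d = 2.585, so f(n) = Ω(n^(d+ε)) — Case 3.
  Regularity: a·(n/b)^4/n^4 = a/b^4 = 6/16 < 1 ✓.
  The top-level work dominates: T(n) = Θ(f(n)) = Θ(n⁴).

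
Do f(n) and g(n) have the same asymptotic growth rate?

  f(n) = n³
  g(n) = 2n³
True

f(n) = n³ and g(n) = 2n³ are both O(n³).
Since they have the same asymptotic growth rate, f(n) = Θ(g(n)) is true.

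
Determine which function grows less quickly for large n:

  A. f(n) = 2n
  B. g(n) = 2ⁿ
A

f(n) = 2n is O(n), while g(n) = 2ⁿ is O(2ⁿ).
Since O(n) grows slower than O(2ⁿ), f(n) is dominated.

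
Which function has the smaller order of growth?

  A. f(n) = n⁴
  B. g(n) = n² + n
B

f(n) = n⁴ is O(n⁴), while g(n) = n² + n is O(n²).
Since O(n²) grows slower than O(n⁴), g(n) is dominated.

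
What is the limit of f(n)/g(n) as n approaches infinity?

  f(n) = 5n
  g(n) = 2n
5/2

Since 5n and 2n have the same growth rate (O(n)),
the ratio converges to a constant: 5/2.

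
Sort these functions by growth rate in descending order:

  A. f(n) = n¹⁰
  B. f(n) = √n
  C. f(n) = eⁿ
C > A > B

Comparing growth rates:
C = eⁿ is O(eⁿ)
A = n¹⁰ is O(n¹⁰)
B = √n is O(√n)

Therefore, the order from fastest to slowest is: C > A > B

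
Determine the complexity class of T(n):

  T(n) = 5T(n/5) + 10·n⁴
Θ(n⁴)

Master Theorem: a = 5, b = 5, f(n) = 10·n⁴.
Compute the critical exponent d = log₅(5) = 1.
Compare f(n) = Θ(n⁴) against n^d:
  k = 4 > d = 1, so f(n) = Ω(n^(d+ε)) — Case 3.
  Regularity: a·(n/b)^4/n^4 = a/b^4 = 5/625 < 1 ✓.
  The top-level work dominates: T(n) = Θ(f(n)) = Θ(n⁴).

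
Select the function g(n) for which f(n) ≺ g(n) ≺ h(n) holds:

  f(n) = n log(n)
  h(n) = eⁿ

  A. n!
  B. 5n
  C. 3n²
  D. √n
C

We need g(n) with n log(n) = o(g(n)) and g(n) = o(eⁿ), i.e. O(n log n) ≺ g ≺ O(eⁿ).
Check each option:
  A. n! — O(n!) does not grow strictly slower than h(n)
  B. 5n — O(n) does not grow strictly faster than f(n)
  C. 3n² — O(n²) is strictly between O(n log n) and O(eⁿ) ✓
  D. √n — O(√n) does not grow strictly faster than f(n)

Only option C (3n²) lies strictly between.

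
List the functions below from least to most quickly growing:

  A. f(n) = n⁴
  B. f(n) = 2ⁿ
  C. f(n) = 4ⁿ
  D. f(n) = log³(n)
D < A < B < C

Comparing growth rates:
D = log³(n) is O(log³ n)
A = n⁴ is O(n⁴)
B = 2ⁿ is O(2ⁿ)
C = 4ⁿ is O(4ⁿ)

Therefore, the order from slowest to fastest is: D < A < B < C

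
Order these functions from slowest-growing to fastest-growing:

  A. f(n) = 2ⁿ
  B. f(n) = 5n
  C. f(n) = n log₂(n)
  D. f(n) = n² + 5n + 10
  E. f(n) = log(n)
E < B < C < D < A

Comparing growth rates:
E = log(n) is O(log n)
B = 5n is O(n)
C = n log₂(n) is O(n log n)
D = n² + 5n + 10 is O(n²)
A = 2ⁿ is O(2ⁿ)

Therefore, the order from slowest to fastest is: E < B < C < D < A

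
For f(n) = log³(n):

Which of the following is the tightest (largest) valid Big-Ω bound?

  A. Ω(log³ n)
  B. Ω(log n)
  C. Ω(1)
A

f(n) = log³(n) is Ω(log³ n).
All listed options are valid Big-Ω bounds (lower bounds),
but Ω(log³ n) is the tightest (largest valid bound).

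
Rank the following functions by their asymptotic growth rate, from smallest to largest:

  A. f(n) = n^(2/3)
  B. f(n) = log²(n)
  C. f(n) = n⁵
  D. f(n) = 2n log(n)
B < A < D < C

Comparing growth rates:
B = log²(n) is O(log² n)
A = n^(2/3) is O(n^(2/3))
D = 2n log(n) is O(n log n)
C = n⁵ is O(n⁵)

Therefore, the order from slowest to fastest is: B < A < D < C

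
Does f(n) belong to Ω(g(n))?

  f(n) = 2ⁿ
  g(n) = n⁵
True

f(n) = 2ⁿ is O(2ⁿ), and g(n) = n⁵ is O(n⁵).
Since O(2ⁿ) grows at least as fast as O(n⁵), f(n) = Ω(g(n)) is true.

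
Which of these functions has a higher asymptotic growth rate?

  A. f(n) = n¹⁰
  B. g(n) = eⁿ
B

f(n) = n¹⁰ is O(n¹⁰), while g(n) = eⁿ is O(eⁿ).
Since O(eⁿ) grows faster than O(n¹⁰), g(n) dominates.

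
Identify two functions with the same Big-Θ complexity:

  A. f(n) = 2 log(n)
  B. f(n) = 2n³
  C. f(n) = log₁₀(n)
A and C

Examining each function:
  A. 2 log(n) is O(log n)
  B. 2n³ is O(n³)
  C. log₁₀(n) is O(log n)

Functions A and C both have the same complexity class.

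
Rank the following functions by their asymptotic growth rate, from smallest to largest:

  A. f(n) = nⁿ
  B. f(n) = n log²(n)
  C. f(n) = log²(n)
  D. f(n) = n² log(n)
C < B < D < A

Comparing growth rates:
C = log²(n) is O(log² n)
B = n log²(n) is O(n log² n)
D = n² log(n) is O(n² log n)
A = nⁿ is O(nⁿ)

Therefore, the order from slowest to fastest is: C < B < D < A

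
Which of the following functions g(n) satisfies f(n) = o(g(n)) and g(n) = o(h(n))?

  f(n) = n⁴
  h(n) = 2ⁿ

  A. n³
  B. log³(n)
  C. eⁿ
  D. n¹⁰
D

We need g(n) with n⁴ = o(g(n)) and g(n) = o(2ⁿ), i.e. O(n⁴) ≺ g ≺ O(2ⁿ).
Check each option:
  A. n³ — O(n³) does not grow strictly faster than f(n)
  B. log³(n) — O(log³ n) does not grow strictly faster than f(n)
  C. eⁿ — O(eⁿ) does not grow strictly slower than h(n)
  D. n¹⁰ — O(n¹⁰) is strictly between O(n⁴) and O(2ⁿ) ✓

Only option D (n¹⁰) lies strictly between.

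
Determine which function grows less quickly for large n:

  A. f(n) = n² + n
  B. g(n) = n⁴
A

f(n) = n² + n is O(n²), while g(n) = n⁴ is O(n⁴).
Since O(n²) grows slower than O(n⁴), f(n) is dominated.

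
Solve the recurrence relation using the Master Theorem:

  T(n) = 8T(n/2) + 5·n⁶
Θ(n⁶)

Master Theorem: a = 8, b = 2, f(n) = 5·n⁶.
Compute the critical exponent d = log₂(8) = 3.
Compare f(n) = Θ(n⁶) against n^d:
  k = 6 > d = 3, so f(n) = Ω(n^(d+ε)) — Case 3.
  Regularity: a·(n/b)^6/n^6 = a/b^6 = 8/64 < 1 ✓.
  The top-level work dominates: T(n) = Θ(f(n)) = Θ(n⁶).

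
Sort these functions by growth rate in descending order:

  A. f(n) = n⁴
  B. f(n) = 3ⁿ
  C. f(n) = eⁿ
B > C > A

Comparing growth rates:
B = 3ⁿ is O(3ⁿ)
C = eⁿ is O(eⁿ)
A = n⁴ is O(n⁴)

Therefore, the order from fastest to slowest is: B > C > A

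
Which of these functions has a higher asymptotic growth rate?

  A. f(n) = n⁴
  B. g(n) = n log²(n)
A

f(n) = n⁴ is O(n⁴), while g(n) = n log²(n) is O(n log² n).
Since O(n⁴) grows faster than O(n log² n), f(n) dominates.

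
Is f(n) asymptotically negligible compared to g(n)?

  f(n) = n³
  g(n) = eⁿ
True

f(n) = n³ is O(n³), and g(n) = eⁿ is O(eⁿ).
Since O(n³) grows strictly slower than O(eⁿ), f(n) = o(g(n)) is true.
This means lim(n→∞) f(n)/g(n) = 0.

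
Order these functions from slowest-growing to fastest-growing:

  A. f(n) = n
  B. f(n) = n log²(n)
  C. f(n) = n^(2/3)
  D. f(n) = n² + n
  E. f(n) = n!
C < A < B < D < E

Comparing growth rates:
C = n^(2/3) is O(n^(2/3))
A = n is O(n)
B = n log²(n) is O(n log² n)
D = n² + n is O(n²)
E = n! is O(n!)

Therefore, the order from slowest to fastest is: C < A < B < D < E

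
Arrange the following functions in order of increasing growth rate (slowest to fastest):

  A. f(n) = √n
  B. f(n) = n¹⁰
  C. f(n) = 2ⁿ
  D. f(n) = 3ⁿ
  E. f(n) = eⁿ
A < B < C < E < D

Comparing growth rates:
A = √n is O(√n)
B = n¹⁰ is O(n¹⁰)
C = 2ⁿ is O(2ⁿ)
E = eⁿ is O(eⁿ)
D = 3ⁿ is O(3ⁿ)

Therefore, the order from slowest to fastest is: A < B < C < E < D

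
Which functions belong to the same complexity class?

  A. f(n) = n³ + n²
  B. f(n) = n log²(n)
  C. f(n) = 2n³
A and C

Examining each function:
  A. n³ + n² is O(n³)
  B. n log²(n) is O(n log² n)
  C. 2n³ is O(n³)

Functions A and C both have the same complexity class.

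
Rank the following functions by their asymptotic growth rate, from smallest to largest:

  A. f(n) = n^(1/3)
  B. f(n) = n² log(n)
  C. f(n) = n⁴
A < B < C

Comparing growth rates:
A = n^(1/3) is O(n^(1/3))
B = n² log(n) is O(n² log n)
C = n⁴ is O(n⁴)

Therefore, the order from slowest to fastest is: A < B < C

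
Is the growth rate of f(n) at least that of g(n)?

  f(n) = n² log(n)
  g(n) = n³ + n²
False

f(n) = n² log(n) is O(n² log n), and g(n) = n³ + n² is O(n³).
Since O(n² log n) grows slower than O(n³), f(n) = Ω(g(n)) is false.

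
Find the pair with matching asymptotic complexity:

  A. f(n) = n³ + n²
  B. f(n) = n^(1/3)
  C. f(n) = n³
A and C

Examining each function:
  A. n³ + n² is O(n³)
  B. n^(1/3) is O(n^(1/3))
  C. n³ is O(n³)

Functions A and C both have the same complexity class.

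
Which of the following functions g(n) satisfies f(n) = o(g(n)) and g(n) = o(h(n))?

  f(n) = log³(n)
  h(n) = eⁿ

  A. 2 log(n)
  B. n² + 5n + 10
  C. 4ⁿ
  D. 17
B

We need g(n) with log³(n) = o(g(n)) and g(n) = o(eⁿ), i.e. O(log³ n) ≺ g ≺ O(eⁿ).
Check each option:
  A. 2 log(n) — O(log n) does not grow strictly faster than f(n)
  B. n² + 5n + 10 — O(n²) is strictly between O(log³ n) and O(eⁿ) ✓
  C. 4ⁿ — O(4ⁿ) does not grow strictly slower than h(n)
  D. 17 — O(1) does not grow strictly faster than f(n)

Only option B (n² + 5n + 10) lies strictly between.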